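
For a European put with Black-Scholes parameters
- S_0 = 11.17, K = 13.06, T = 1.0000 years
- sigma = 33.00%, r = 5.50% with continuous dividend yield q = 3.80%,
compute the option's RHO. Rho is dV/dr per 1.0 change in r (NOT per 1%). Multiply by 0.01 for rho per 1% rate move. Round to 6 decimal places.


Answer: Rho = -8.918058

Derivation:
d1 = -0.2571894266; d2 = -0.5871894266
phi(d1) = 0.3859637855; exp(-qT) = 0.9627129409; exp(-rT) = 0.9464851480
N(-d2) = 0.7214617536
Rho = -K*T*exp(-rT)*N(-d2) = -13.0600 * 1.0000 * 0.9464851480 * 0.7214617536 = -8.918058


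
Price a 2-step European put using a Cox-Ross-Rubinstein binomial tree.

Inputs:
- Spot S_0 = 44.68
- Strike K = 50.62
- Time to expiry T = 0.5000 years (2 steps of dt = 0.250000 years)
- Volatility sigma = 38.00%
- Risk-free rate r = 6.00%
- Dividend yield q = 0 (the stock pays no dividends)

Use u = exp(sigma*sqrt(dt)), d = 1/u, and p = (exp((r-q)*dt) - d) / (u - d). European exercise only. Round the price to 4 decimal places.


Answer: Price = V(0,0) = 7.9031

Derivation:
dt = T/N = 0.250000
u = exp(sigma*sqrt(dt)) = 1.209250; d = 1/u = 0.826959
p = (exp((r-q)*dt) - d) / (u - d) = 0.492175
Discount per step: exp(-r*dt) = 0.985112
Stock lattice S(k, i) with i counting down-moves:
  k=0: S(0,0) = 44.6800
  k=1: S(1,0) = 54.0293; S(1,1) = 36.9485
  k=2: S(2,0) = 65.3349; S(2,1) = 44.6800; S(2,2) = 30.5549
Terminal payoffs V(N, i) = max(K - S_T, 0):
  V(2,0) = 0.000000; V(2,1) = 5.940000; V(2,2) = 20.065072
Backward induction: V(k, i) = exp(-r*dt) * [p * V(k+1, i) + (1-p) * V(k+1, i+1)].
  V(1,0) = exp(-r*dt) * [p*0.000000 + (1-p)*5.940000] = 2.971569
  V(1,1) = exp(-r*dt) * [p*5.940000 + (1-p)*20.065072] = 12.917832
  V(0,0) = exp(-r*dt) * [p*2.971569 + (1-p)*12.917832] = 7.903087


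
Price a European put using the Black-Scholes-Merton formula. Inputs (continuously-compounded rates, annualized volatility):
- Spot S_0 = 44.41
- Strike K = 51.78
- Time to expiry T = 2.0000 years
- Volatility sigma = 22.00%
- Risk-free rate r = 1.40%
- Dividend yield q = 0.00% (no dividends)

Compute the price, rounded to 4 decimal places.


d1 = (ln(S/K) + (r - q + 0.5*sigma^2) * T) / (sigma * sqrt(T)) = -0.24793512
d2 = d1 - sigma * sqrt(T) = -0.55906210
exp(-rT) = 0.97238837; exp(-qT) = 1.00000000
P = K * exp(-rT) * N(-d2) - S_0 * exp(-qT) * N(-d1)
N(-d1) = 0.59790770; N(-d2) = 0.71194033
P = 51.7800 * 0.97238837 * 0.71194033 - 44.4100 * 1.00000000 * 0.59790770 = 9.2933

Answer: Price = 9.2933


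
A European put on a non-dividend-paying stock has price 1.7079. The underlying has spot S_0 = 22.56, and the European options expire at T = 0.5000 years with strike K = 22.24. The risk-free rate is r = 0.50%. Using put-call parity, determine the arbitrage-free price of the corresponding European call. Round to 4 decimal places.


Put-call parity: C - P = S_0 * exp(-qT) - K * exp(-rT).
S_0 * exp(-qT) = 22.5600 * 1.00000000 = 22.56000000
K * exp(-rT) = 22.2400 * 0.99750312 = 22.18446944
C = P + S*exp(-qT) - K*exp(-rT)
C = 1.7079 + 22.56000000 - 22.18446944 = 2.0834

Answer: Call price = 2.0834


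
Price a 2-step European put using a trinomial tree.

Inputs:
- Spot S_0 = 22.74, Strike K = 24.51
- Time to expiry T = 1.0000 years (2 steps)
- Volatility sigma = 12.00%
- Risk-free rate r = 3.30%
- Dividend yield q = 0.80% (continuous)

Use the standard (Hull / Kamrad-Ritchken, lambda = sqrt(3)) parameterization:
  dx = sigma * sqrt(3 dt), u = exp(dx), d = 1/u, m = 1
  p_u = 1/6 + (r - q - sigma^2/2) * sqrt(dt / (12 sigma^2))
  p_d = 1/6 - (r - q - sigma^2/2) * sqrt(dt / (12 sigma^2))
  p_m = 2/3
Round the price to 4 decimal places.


Answer: Price = V(0,0) = 1.8475

Derivation:
dt = T/N = 0.500000; dx = sigma*sqrt(3*dt) = 0.146969
u = exp(dx) = 1.158319; d = 1/u = 0.863320
p_u = 0.196945, p_m = 0.666667, p_d = 0.136388
Discount per step: exp(-r*dt) = 0.983635
Stock lattice S(k, j) with j the centered position index:
  k=0: S(0,+0) = 22.7400
  k=1: S(1,-1) = 19.6319; S(1,+0) = 22.7400; S(1,+1) = 26.3402
  k=2: S(2,-2) = 16.9486; S(2,-1) = 19.6319; S(2,+0) = 22.7400; S(2,+1) = 26.3402; S(2,+2) = 30.5103
Terminal payoffs V(N, j) = max(K - S_T, 0):
  V(2,-2) = 7.561375; V(2,-1) = 4.878094; V(2,+0) = 1.770000; V(2,+1) = 0.000000; V(2,+2) = 0.000000
Backward induction: V(k, j) = exp(-r*dt) * [p_u * V(k+1, j+1) + p_m * V(k+1, j) + p_d * V(k+1, j-1)]
  V(1,-1) = exp(-r*dt) * [p_u*1.770000 + p_m*4.878094 + p_d*7.561375] = 4.556138
  V(1,+0) = exp(-r*dt) * [p_u*0.000000 + p_m*1.770000 + p_d*4.878094] = 1.815117
  V(1,+1) = exp(-r*dt) * [p_u*0.000000 + p_m*0.000000 + p_d*1.770000] = 0.237457
  V(0,+0) = exp(-r*dt) * [p_u*0.237457 + p_m*1.815117 + p_d*4.556138] = 1.847511


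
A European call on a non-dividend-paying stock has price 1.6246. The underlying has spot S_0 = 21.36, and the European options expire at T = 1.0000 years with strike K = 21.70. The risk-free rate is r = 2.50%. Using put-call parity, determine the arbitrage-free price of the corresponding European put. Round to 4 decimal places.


Put-call parity: C - P = S_0 * exp(-qT) - K * exp(-rT).
S_0 * exp(-qT) = 21.3600 * 1.00000000 = 21.36000000
K * exp(-rT) = 21.7000 * 0.97530991 = 21.16422509
P = C - S*exp(-qT) + K*exp(-rT)
P = 1.6246 - 21.36000000 + 21.16422509 = 1.4288

Answer: Put price = 1.4288


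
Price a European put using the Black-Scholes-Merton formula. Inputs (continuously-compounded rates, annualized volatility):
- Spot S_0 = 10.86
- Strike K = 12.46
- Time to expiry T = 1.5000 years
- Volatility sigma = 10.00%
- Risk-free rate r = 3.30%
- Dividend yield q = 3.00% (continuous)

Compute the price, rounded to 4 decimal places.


Answer: Price = 1.5720

Derivation:
d1 = (ln(S/K) + (r - q + 0.5*sigma^2) * T) / (sigma * sqrt(T)) = -1.02419044
d2 = d1 - sigma * sqrt(T) = -1.14666493
exp(-rT) = 0.95170516; exp(-qT) = 0.95599748
P = K * exp(-rT) * N(-d2) - S_0 * exp(-qT) * N(-d1)
N(-d1) = 0.84712733; N(-d2) = 0.87423993
P = 12.4600 * 0.95170516 * 0.87423993 - 10.8600 * 0.95599748 * 0.84712733 = 1.5720


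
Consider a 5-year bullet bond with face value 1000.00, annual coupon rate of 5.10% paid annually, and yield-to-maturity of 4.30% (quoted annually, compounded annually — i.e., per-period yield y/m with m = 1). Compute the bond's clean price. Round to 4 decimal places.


Coupon per period c = face * coupon_rate / m = 51.000000
Periods per year m = 1; per-period yield y/m = 0.043000
Number of cashflows N = 5
Cashflows (t years, CF_t, discount factor 1/(1+y/m)^(m*t), PV):
  t = 1.0000: CF_t = 51.000000, DF = 0.958773, PV = 48.897411
  t = 2.0000: CF_t = 51.000000, DF = 0.919245, PV = 46.881507
  t = 3.0000: CF_t = 51.000000, DF = 0.881347, PV = 44.948712
  t = 4.0000: CF_t = 51.000000, DF = 0.845012, PV = 43.095601
  t = 5.0000: CF_t = 1051.000000, DF = 0.810174, PV = 851.493180
Price P = sum_t PV_t = 1035.316411

Answer: Price = 1035.3164


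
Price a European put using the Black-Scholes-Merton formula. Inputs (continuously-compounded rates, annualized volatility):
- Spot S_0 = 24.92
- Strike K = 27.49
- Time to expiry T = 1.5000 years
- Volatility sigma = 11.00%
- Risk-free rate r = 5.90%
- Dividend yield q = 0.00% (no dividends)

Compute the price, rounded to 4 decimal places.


Answer: Price = 1.4691

Derivation:
d1 = (ln(S/K) + (r - q + 0.5*sigma^2) * T) / (sigma * sqrt(T)) = -0.00427999
d2 = d1 - sigma * sqrt(T) = -0.13900192
exp(-rT) = 0.91530311; exp(-qT) = 1.00000000
P = K * exp(-rT) * N(-d2) - S_0 * exp(-qT) * N(-d1)
N(-d1) = 0.50170746; N(-d2) = 0.55527569
P = 27.4900 * 0.91530311 * 0.55527569 - 24.9200 * 1.00000000 * 0.50170746 = 1.4691


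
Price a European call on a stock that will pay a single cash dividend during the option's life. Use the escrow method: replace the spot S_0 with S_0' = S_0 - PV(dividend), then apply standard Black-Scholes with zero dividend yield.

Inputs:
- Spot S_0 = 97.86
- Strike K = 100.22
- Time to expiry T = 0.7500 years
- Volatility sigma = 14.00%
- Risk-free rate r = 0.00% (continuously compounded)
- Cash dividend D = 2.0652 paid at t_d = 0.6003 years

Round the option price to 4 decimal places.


Answer: Price = 2.8495

Derivation:
PV(D) = D * exp(-r * t_d) = 2.0652 * 1.00000000 = 2.06520000
S_0' = S_0 - PV(D) = 97.8600 - 2.06520000 = 95.79480000
d1 = (ln(S_0'/K) + (r + sigma^2/2)*T) / (sigma*sqrt(T)) = -0.31184639
d2 = d1 - sigma*sqrt(T) = -0.43308995
exp(-rT) = 1.00000000
N(d1) = 0.37757863; N(d2) = 0.33247471
C = S_0' * N(d1) - K * exp(-rT) * N(d2) = 95.79480000 * 0.37757863 - 100.2200 * 1.00000000 * 0.33247471 = 2.8495


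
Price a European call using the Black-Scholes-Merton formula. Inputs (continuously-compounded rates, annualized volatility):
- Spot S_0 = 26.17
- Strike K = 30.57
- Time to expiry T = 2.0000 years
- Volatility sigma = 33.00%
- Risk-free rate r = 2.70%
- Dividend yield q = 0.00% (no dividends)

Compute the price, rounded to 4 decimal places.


d1 = (ln(S/K) + (r - q + 0.5*sigma^2) * T) / (sigma * sqrt(T)) = 0.01605900
d2 = d1 - sigma * sqrt(T) = -0.45063148
exp(-rT) = 0.94743211; exp(-qT) = 1.00000000
C = S_0 * exp(-qT) * N(d1) - K * exp(-rT) * N(d2)
N(d1) = 0.50640634; N(d2) = 0.32612759
C = 26.1700 * 1.00000000 * 0.50640634 - 30.5700 * 0.94743211 * 0.32612759 = 3.8070

Answer: Price = 3.8070


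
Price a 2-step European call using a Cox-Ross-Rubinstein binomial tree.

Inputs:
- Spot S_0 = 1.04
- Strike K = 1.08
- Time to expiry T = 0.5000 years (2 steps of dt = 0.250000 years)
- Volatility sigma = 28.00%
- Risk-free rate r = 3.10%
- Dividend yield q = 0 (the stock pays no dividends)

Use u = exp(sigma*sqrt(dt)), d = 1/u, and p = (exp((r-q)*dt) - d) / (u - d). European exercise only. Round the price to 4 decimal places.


dt = T/N = 0.250000
u = exp(sigma*sqrt(dt)) = 1.150274; d = 1/u = 0.869358
p = (exp((r-q)*dt) - d) / (u - d) = 0.492753
Discount per step: exp(-r*dt) = 0.992280
Stock lattice S(k, i) with i counting down-moves:
  k=0: S(0,0) = 1.0400
  k=1: S(1,0) = 1.1963; S(1,1) = 0.9041
  k=2: S(2,0) = 1.3761; S(2,1) = 1.0400; S(2,2) = 0.7860
Terminal payoffs V(N, i) = max(S_T - K, 0):
  V(2,0) = 0.296055; V(2,1) = 0.000000; V(2,2) = 0.000000
Backward induction: V(k, i) = exp(-r*dt) * [p * V(k+1, i) + (1-p) * V(k+1, i+1)].
  V(1,0) = exp(-r*dt) * [p*0.296055 + (1-p)*0.000000] = 0.144756
  V(1,1) = exp(-r*dt) * [p*0.000000 + (1-p)*0.000000] = 0.000000
  V(0,0) = exp(-r*dt) * [p*0.144756 + (1-p)*0.000000] = 0.070778

Answer: Price = V(0,0) = 0.0708


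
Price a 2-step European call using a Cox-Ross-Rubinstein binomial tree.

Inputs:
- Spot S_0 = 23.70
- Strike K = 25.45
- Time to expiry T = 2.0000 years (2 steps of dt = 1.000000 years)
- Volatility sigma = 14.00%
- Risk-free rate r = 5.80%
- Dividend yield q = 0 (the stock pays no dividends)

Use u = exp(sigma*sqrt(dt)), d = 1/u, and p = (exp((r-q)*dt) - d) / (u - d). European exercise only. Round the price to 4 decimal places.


Answer: Price = V(0,0) = 2.4158

Derivation:
dt = T/N = 1.000000
u = exp(sigma*sqrt(dt)) = 1.150274; d = 1/u = 0.869358
p = (exp((r-q)*dt) - d) / (u - d) = 0.677630
Discount per step: exp(-r*dt) = 0.943650
Stock lattice S(k, i) with i counting down-moves:
  k=0: S(0,0) = 23.7000
  k=1: S(1,0) = 27.2615; S(1,1) = 20.6038
  k=2: S(2,0) = 31.3582; S(2,1) = 23.7000; S(2,2) = 17.9121
Terminal payoffs V(N, i) = max(S_T - K, 0):
  V(2,0) = 5.908177; V(2,1) = 0.000000; V(2,2) = 0.000000
Backward induction: V(k, i) = exp(-r*dt) * [p * V(k+1, i) + (1-p) * V(k+1, i+1)].
  V(1,0) = exp(-r*dt) * [p*5.908177 + (1-p)*0.000000] = 3.777956
  V(1,1) = exp(-r*dt) * [p*0.000000 + (1-p)*0.000000] = 0.000000
  V(0,0) = exp(-r*dt) * [p*3.777956 + (1-p)*0.000000] = 2.415796


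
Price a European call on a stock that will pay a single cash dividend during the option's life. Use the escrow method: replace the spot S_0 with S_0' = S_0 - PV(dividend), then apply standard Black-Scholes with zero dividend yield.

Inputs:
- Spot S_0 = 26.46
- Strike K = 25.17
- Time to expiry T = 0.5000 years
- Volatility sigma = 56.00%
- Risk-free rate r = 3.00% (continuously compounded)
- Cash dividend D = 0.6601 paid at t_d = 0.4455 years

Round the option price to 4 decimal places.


Answer: Price = 4.4978

Derivation:
PV(D) = D * exp(-r * t_d) = 0.6601 * 0.98672392 = 0.65133646
S_0' = S_0 - PV(D) = 26.4600 - 0.65133646 = 25.80866354
d1 = (ln(S_0'/K) + (r + sigma^2/2)*T) / (sigma*sqrt(T)) = 0.29915017
d2 = d1 - sigma*sqrt(T) = -0.09682963
exp(-rT) = 0.98511194
N(d1) = 0.61758727; N(d2) = 0.46143085
C = S_0' * N(d1) - K * exp(-rT) * N(d2) = 25.80866354 * 0.61758727 - 25.1700 * 0.98511194 * 0.46143085 = 4.4978


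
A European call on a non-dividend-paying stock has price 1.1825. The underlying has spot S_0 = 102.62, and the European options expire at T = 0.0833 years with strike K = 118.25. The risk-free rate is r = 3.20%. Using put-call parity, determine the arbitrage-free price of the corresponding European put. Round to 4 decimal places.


Put-call parity: C - P = S_0 * exp(-qT) - K * exp(-rT).
S_0 * exp(-qT) = 102.6200 * 1.00000000 = 102.62000000
K * exp(-rT) = 118.2500 * 0.99733795 = 117.93521254
P = C - S*exp(-qT) + K*exp(-rT)
P = 1.1825 - 102.62000000 + 117.93521254 = 16.4977

Answer: Put price = 16.4977


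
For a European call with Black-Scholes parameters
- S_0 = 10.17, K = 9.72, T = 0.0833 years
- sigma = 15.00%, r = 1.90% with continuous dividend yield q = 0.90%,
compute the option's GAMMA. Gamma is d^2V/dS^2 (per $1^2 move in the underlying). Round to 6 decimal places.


d1 = 1.0862527715; d2 = 1.0429601625
phi(d1) = 0.2211506634; exp(-qT) = 0.9992505810; exp(-rT) = 0.9984185518
Gamma = exp(-qT) * phi(d1) / (S * sigma * sqrt(T)) = 0.9992505810 * 0.2211506634 / (10.1700 * 0.1500 * 0.2886173938) = 0.501912

Answer: Gamma = 0.501912


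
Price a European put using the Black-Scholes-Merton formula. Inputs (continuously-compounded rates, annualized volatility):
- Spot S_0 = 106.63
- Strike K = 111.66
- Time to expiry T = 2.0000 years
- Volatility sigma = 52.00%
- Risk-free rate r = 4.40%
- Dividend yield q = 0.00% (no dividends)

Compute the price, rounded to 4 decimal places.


Answer: Price = 27.8228

Derivation:
d1 = (ln(S/K) + (r - q + 0.5*sigma^2) * T) / (sigma * sqrt(T)) = 0.42468066
d2 = d1 - sigma * sqrt(T) = -0.31071039
exp(-rT) = 0.91576088; exp(-qT) = 1.00000000
P = K * exp(-rT) * N(-d2) - S_0 * exp(-qT) * N(-d1)
N(-d1) = 0.33553474; N(-d2) = 0.62198960
P = 111.6600 * 0.91576088 * 0.62198960 - 106.6300 * 1.00000000 * 0.33553474 = 27.8228


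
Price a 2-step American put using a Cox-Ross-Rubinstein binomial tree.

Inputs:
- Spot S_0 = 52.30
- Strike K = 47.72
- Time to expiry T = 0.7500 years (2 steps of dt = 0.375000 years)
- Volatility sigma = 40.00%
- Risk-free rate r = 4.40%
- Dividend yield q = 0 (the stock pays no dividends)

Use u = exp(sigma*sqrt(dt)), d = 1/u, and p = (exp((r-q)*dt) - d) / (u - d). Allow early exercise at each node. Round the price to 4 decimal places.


dt = T/N = 0.375000
u = exp(sigma*sqrt(dt)) = 1.277556; d = 1/u = 0.782744
p = (exp((r-q)*dt) - d) / (u - d) = 0.472690
Discount per step: exp(-r*dt) = 0.983635
Stock lattice S(k, i) with i counting down-moves:
  k=0: S(0,0) = 52.3000
  k=1: S(1,0) = 66.8162; S(1,1) = 40.9375
  k=2: S(2,0) = 85.3614; S(2,1) = 52.3000; S(2,2) = 32.0436
Terminal payoffs V(N, i) = max(K - S_T, 0):
  V(2,0) = 0.000000; V(2,1) = 0.000000; V(2,2) = 15.676370
Backward induction: V(k, i) = exp(-r*dt) * [p * V(k+1, i) + (1-p) * V(k+1, i+1)]; then take max(V_cont, immediate exercise) for American.
  V(1,0) = exp(-r*dt) * [p*0.000000 + (1-p)*0.000000] = 0.000000; exercise = 0.000000; V(1,0) = max -> 0.000000
  V(1,1) = exp(-r*dt) * [p*0.000000 + (1-p)*15.676370] = 8.131035; exercise = 6.782464; V(1,1) = max -> 8.131035
  V(0,0) = exp(-r*dt) * [p*0.000000 + (1-p)*8.131035] = 4.217413; exercise = 0.000000; V(0,0) = max -> 4.217413

Answer: Price = V(0,0) = 4.2174


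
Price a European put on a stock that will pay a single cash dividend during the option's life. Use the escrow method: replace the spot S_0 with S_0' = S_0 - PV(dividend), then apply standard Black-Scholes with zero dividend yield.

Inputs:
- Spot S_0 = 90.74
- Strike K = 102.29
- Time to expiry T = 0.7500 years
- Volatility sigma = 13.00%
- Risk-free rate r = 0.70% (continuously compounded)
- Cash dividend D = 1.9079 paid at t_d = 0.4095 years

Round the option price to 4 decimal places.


PV(D) = D * exp(-r * t_d) = 1.9079 * 0.99713760 = 1.90243884
S_0' = S_0 - PV(D) = 90.7400 - 1.90243884 = 88.83756116
d1 = (ln(S_0'/K) + (r + sigma^2/2)*T) / (sigma*sqrt(T)) = -1.14950323
d2 = d1 - sigma*sqrt(T) = -1.26208653
exp(-rT) = 0.99476376
N(-d1) = 0.87482573; N(-d2) = 0.89654117
P = K * exp(-rT) * N(-d2) - S_0' * N(-d1) = 102.2900 * 0.99476376 * 0.89654117 - 88.83756116 * 0.87482573 = 13.5096

Answer: Price = 13.5096


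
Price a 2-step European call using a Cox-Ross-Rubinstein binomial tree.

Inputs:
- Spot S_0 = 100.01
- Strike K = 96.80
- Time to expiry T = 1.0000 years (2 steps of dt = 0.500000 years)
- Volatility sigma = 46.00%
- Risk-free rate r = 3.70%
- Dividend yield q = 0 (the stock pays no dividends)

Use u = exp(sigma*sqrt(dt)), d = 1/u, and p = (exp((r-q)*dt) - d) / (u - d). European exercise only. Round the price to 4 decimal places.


dt = T/N = 0.500000
u = exp(sigma*sqrt(dt)) = 1.384403; d = 1/u = 0.722333
p = (exp((r-q)*dt) - d) / (u - d) = 0.447595
Discount per step: exp(-r*dt) = 0.981670
Stock lattice S(k, i) with i counting down-moves:
  k=0: S(0,0) = 100.0100
  k=1: S(1,0) = 138.4542; S(1,1) = 72.2405
  k=2: S(2,0) = 191.6764; S(2,1) = 100.0100; S(2,2) = 52.1817
Terminal payoffs V(N, i) = max(S_T - K, 0):
  V(2,0) = 94.876378; V(2,1) = 3.210000; V(2,2) = 0.000000
Backward induction: V(k, i) = exp(-r*dt) * [p * V(k+1, i) + (1-p) * V(k+1, i+1)].
  V(1,0) = exp(-r*dt) * [p*94.876378 + (1-p)*3.210000] = 43.428497
  V(1,1) = exp(-r*dt) * [p*3.210000 + (1-p)*0.000000] = 1.410444
  V(0,0) = exp(-r*dt) * [p*43.428497 + (1-p)*1.410444] = 19.846924

Answer: Price = V(0,0) = 19.8469


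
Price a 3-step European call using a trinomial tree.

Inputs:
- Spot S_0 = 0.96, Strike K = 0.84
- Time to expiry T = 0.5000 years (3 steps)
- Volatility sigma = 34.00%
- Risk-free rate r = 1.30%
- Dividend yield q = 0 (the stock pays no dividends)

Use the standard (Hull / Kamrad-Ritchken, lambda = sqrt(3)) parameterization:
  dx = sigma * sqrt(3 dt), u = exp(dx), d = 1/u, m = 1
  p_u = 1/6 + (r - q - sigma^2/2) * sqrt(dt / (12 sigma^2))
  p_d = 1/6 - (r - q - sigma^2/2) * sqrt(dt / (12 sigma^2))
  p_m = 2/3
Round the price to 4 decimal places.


dt = T/N = 0.166667; dx = sigma*sqrt(3*dt) = 0.240416
u = exp(dx) = 1.271778; d = 1/u = 0.786300
p_u = 0.151138, p_m = 0.666667, p_d = 0.182195
Discount per step: exp(-r*dt) = 0.997836
Stock lattice S(k, j) with j the centered position index:
  k=0: S(0,+0) = 0.9600
  k=1: S(1,-1) = 0.7548; S(1,+0) = 0.9600; S(1,+1) = 1.2209
  k=2: S(2,-2) = 0.5935; S(2,-1) = 0.7548; S(2,+0) = 0.9600; S(2,+1) = 1.2209; S(2,+2) = 1.5527
  k=3: S(3,-3) = 0.4667; S(3,-2) = 0.5935; S(3,-1) = 0.7548; S(3,+0) = 0.9600; S(3,+1) = 1.2209; S(3,+2) = 1.5527; S(3,+3) = 1.9747
Terminal payoffs V(N, j) = max(S_T - K, 0):
  V(3,-3) = 0.000000; V(3,-2) = 0.000000; V(3,-1) = 0.000000; V(3,+0) = 0.120000; V(3,+1) = 0.380907; V(3,+2) = 0.712724; V(3,+3) = 1.134721
Backward induction: V(k, j) = exp(-r*dt) * [p_u * V(k+1, j+1) + p_m * V(k+1, j) + p_d * V(k+1, j-1)]
  V(2,-2) = exp(-r*dt) * [p_u*0.000000 + p_m*0.000000 + p_d*0.000000] = 0.000000
  V(2,-1) = exp(-r*dt) * [p_u*0.120000 + p_m*0.000000 + p_d*0.000000] = 0.018097
  V(2,+0) = exp(-r*dt) * [p_u*0.380907 + p_m*0.120000 + p_d*0.000000] = 0.137272
  V(2,+1) = exp(-r*dt) * [p_u*0.712724 + p_m*0.380907 + p_d*0.120000] = 0.382691
  V(2,+2) = exp(-r*dt) * [p_u*1.134721 + p_m*0.712724 + p_d*0.380907] = 0.714498
  V(1,-1) = exp(-r*dt) * [p_u*0.137272 + p_m*0.018097 + p_d*0.000000] = 0.032741
  V(1,+0) = exp(-r*dt) * [p_u*0.382691 + p_m*0.137272 + p_d*0.018097] = 0.152321
  V(1,+1) = exp(-r*dt) * [p_u*0.714498 + p_m*0.382691 + p_d*0.137272] = 0.387286
  V(0,+0) = exp(-r*dt) * [p_u*0.387286 + p_m*0.152321 + p_d*0.032741] = 0.165687

Answer: Price = V(0,0) = 0.1657


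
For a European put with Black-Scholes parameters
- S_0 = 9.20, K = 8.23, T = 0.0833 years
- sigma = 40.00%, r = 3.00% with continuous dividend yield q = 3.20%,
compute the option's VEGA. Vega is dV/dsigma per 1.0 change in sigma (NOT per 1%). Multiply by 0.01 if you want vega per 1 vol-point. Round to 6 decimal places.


d1 = 1.0213770194; d2 = 0.9059300619
phi(d1) = 0.2367988953; exp(-qT) = 0.9973379496; exp(-rT) = 0.9975041199
Vega = S * exp(-qT) * phi(d1) * sqrt(T) = 9.2000 * 0.9973379496 * 0.2367988953 * 0.2886173938 = 0.627094

Answer: Vega = 0.627094


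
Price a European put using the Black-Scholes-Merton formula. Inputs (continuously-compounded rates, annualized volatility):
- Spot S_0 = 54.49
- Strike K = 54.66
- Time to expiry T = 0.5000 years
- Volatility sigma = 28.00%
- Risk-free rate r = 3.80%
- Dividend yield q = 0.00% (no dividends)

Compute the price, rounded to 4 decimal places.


Answer: Price = 3.8474

Derivation:
d1 = (ln(S/K) + (r - q + 0.5*sigma^2) * T) / (sigma * sqrt(T)) = 0.17922641
d2 = d1 - sigma * sqrt(T) = -0.01876349
exp(-rT) = 0.98117936; exp(-qT) = 1.00000000
P = K * exp(-rT) * N(-d2) - S_0 * exp(-qT) * N(-d1)
N(-d1) = 0.42887996; N(-d2) = 0.50748511
P = 54.6600 * 0.98117936 * 0.50748511 - 54.4900 * 1.00000000 * 0.42887996 = 3.8474


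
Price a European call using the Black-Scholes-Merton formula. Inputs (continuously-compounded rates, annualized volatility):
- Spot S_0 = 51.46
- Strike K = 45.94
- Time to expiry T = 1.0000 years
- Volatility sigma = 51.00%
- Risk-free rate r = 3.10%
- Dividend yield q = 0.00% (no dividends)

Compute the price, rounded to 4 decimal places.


d1 = (ln(S/K) + (r - q + 0.5*sigma^2) * T) / (sigma * sqrt(T)) = 0.53827178
d2 = d1 - sigma * sqrt(T) = 0.02827178
exp(-rT) = 0.96947557; exp(-qT) = 1.00000000
C = S_0 * exp(-qT) * N(d1) - K * exp(-rT) * N(d2)
N(d1) = 0.70480529; N(d2) = 0.51127731
C = 51.4600 * 1.00000000 * 0.70480529 - 45.9400 * 0.96947557 * 0.51127731 = 13.4982

Answer: Price = 13.4982


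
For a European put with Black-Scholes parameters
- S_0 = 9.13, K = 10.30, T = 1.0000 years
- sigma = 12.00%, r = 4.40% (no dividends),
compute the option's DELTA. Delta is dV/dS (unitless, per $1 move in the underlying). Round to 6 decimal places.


d1 = -0.5781516719; d2 = -0.6981516719
phi(d1) = 0.3375410282; exp(-qT) = 1.0000000000; exp(-rT) = 0.9569539575
N(-d1) = 0.7184191381
Delta = -exp(-qT) * N(-d1) = -1.0000000000 * 0.7184191381 = -0.718419

Answer: Delta = -0.718419


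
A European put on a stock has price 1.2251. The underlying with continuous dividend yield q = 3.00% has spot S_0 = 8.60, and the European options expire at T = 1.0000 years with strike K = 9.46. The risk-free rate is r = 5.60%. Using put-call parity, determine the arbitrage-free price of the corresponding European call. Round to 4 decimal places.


Put-call parity: C - P = S_0 * exp(-qT) - K * exp(-rT).
S_0 * exp(-qT) = 8.6000 * 0.97044553 = 8.34583159
K * exp(-rT) = 9.4600 * 0.94553914 = 8.94480023
C = P + S*exp(-qT) - K*exp(-rT)
C = 1.2251 + 8.34583159 - 8.94480023 = 0.6261

Answer: Call price = 0.6261


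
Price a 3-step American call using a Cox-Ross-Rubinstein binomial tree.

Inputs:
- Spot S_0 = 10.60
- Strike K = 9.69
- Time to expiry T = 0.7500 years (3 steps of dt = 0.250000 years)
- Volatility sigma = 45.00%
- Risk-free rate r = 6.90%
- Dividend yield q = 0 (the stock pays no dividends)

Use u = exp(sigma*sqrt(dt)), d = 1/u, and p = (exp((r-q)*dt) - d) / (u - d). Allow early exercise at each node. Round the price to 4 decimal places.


dt = T/N = 0.250000
u = exp(sigma*sqrt(dt)) = 1.252323; d = 1/u = 0.798516
p = (exp((r-q)*dt) - d) / (u - d) = 0.482328
Discount per step: exp(-r*dt) = 0.982898
Stock lattice S(k, i) with i counting down-moves:
  k=0: S(0,0) = 10.6000
  k=1: S(1,0) = 13.2746; S(1,1) = 8.4643
  k=2: S(2,0) = 16.6241; S(2,1) = 10.6000; S(2,2) = 6.7589
  k=3: S(3,0) = 20.8187; S(3,1) = 13.2746; S(3,2) = 8.4643; S(3,3) = 5.3971
Terminal payoffs V(N, i) = max(S_T - K, 0):
  V(3,0) = 11.128750; V(3,1) = 3.584621; V(3,2) = 0.000000; V(3,3) = 0.000000
Backward induction: V(k, i) = exp(-r*dt) * [p * V(k+1, i) + (1-p) * V(k+1, i+1)]; then take max(V_cont, immediate exercise) for American.
  V(2,0) = exp(-r*dt) * [p*11.128750 + (1-p)*3.584621] = 7.099828; exercise = 6.934109; V(2,0) = max -> 7.099828
  V(2,1) = exp(-r*dt) * [p*3.584621 + (1-p)*0.000000] = 1.699393; exercise = 0.910000; V(2,1) = max -> 1.699393
  V(2,2) = exp(-r*dt) * [p*0.000000 + (1-p)*0.000000] = 0.000000; exercise = 0.000000; V(2,2) = max -> 0.000000
  V(1,0) = exp(-r*dt) * [p*7.099828 + (1-p)*1.699393] = 4.230562; exercise = 3.584621; V(1,0) = max -> 4.230562
  V(1,1) = exp(-r*dt) * [p*1.699393 + (1-p)*0.000000] = 0.805646; exercise = 0.000000; V(1,1) = max -> 0.805646
  V(0,0) = exp(-r*dt) * [p*4.230562 + (1-p)*0.805646] = 2.415548; exercise = 0.910000; V(0,0) = max -> 2.415548

Answer: Price = V(0,0) = 2.4155


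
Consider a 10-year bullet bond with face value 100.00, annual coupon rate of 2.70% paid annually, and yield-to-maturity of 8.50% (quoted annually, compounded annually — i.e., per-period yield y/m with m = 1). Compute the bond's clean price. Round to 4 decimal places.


Coupon per period c = face * coupon_rate / m = 2.700000
Periods per year m = 1; per-period yield y/m = 0.085000
Number of cashflows N = 10
Cashflows (t years, CF_t, discount factor 1/(1+y/m)^(m*t), PV):
  t = 1.0000: CF_t = 2.700000, DF = 0.921659, PV = 2.488479
  t = 2.0000: CF_t = 2.700000, DF = 0.849455, PV = 2.293529
  t = 3.0000: CF_t = 2.700000, DF = 0.782908, PV = 2.113852
  t = 4.0000: CF_t = 2.700000, DF = 0.721574, PV = 1.948251
  t = 5.0000: CF_t = 2.700000, DF = 0.665045, PV = 1.795623
  t = 6.0000: CF_t = 2.700000, DF = 0.612945, PV = 1.654952
  t = 7.0000: CF_t = 2.700000, DF = 0.564926, PV = 1.525301
  t = 8.0000: CF_t = 2.700000, DF = 0.520669, PV = 1.405808
  t = 9.0000: CF_t = 2.700000, DF = 0.479880, PV = 1.295675
  t = 10.0000: CF_t = 102.700000, DF = 0.442285, PV = 45.422712
Price P = sum_t PV_t = 61.944181

Answer: Price = 61.9442


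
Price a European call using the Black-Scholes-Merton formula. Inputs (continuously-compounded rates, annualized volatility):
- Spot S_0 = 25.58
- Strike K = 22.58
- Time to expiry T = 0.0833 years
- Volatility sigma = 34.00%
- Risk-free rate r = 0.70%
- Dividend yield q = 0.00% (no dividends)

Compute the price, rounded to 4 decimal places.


d1 = (ln(S/K) + (r - q + 0.5*sigma^2) * T) / (sigma * sqrt(T)) = 1.32624265
d2 = d1 - sigma * sqrt(T) = 1.22811274
exp(-rT) = 0.99941707; exp(-qT) = 1.00000000
C = S_0 * exp(-qT) * N(d1) - K * exp(-rT) * N(d2)
N(d1) = 0.90762033; N(d2) = 0.89029768
C = 25.5800 * 1.00000000 * 0.90762033 - 22.5800 * 0.99941707 * 0.89029768 = 3.1257

Answer: Price = 3.1257


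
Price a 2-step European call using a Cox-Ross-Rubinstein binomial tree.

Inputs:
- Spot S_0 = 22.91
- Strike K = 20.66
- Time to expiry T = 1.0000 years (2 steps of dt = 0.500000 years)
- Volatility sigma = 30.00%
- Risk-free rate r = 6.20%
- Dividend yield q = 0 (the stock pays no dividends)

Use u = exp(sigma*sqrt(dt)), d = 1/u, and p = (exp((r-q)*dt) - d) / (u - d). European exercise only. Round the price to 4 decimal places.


dt = T/N = 0.500000
u = exp(sigma*sqrt(dt)) = 1.236311; d = 1/u = 0.808858
p = (exp((r-q)*dt) - d) / (u - d) = 0.520823
Discount per step: exp(-r*dt) = 0.969476
Stock lattice S(k, i) with i counting down-moves:
  k=0: S(0,0) = 22.9100
  k=1: S(1,0) = 28.3239; S(1,1) = 18.5309
  k=2: S(2,0) = 35.0171; S(2,1) = 22.9100; S(2,2) = 14.9889
Terminal payoffs V(N, i) = max(S_T - K, 0):
  V(2,0) = 14.357137; V(2,1) = 2.250000; V(2,2) = 0.000000
Backward induction: V(k, i) = exp(-r*dt) * [p * V(k+1, i) + (1-p) * V(k+1, i+1)].
  V(1,0) = exp(-r*dt) * [p*14.357137 + (1-p)*2.250000] = 8.294522
  V(1,1) = exp(-r*dt) * [p*2.250000 + (1-p)*0.000000] = 1.136082
  V(0,0) = exp(-r*dt) * [p*8.294522 + (1-p)*1.136082] = 4.715883

Answer: Price = V(0,0) = 4.7159


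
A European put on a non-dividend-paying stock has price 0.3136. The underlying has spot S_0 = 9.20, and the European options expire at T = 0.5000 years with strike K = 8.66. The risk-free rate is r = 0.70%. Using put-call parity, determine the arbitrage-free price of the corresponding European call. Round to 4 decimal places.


Put-call parity: C - P = S_0 * exp(-qT) - K * exp(-rT).
S_0 * exp(-qT) = 9.2000 * 1.00000000 = 9.20000000
K * exp(-rT) = 8.6600 * 0.99650612 = 8.62974298
C = P + S*exp(-qT) - K*exp(-rT)
C = 0.3136 + 9.20000000 - 8.62974298 = 0.8839

Answer: Call price = 0.8839


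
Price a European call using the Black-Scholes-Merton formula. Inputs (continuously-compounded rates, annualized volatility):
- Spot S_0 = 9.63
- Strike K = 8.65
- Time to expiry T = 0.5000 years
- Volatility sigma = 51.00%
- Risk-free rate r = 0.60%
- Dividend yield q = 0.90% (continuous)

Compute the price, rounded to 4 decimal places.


Answer: Price = 1.8393

Derivation:
d1 = (ln(S/K) + (r - q + 0.5*sigma^2) * T) / (sigma * sqrt(T)) = 0.47375851
d2 = d1 - sigma * sqrt(T) = 0.11313405
exp(-rT) = 0.99700450; exp(-qT) = 0.99551011
C = S_0 * exp(-qT) * N(d1) - K * exp(-rT) * N(d2)
N(d1) = 0.68216394; N(d2) = 0.54503786
C = 9.6300 * 0.99551011 * 0.68216394 - 8.6500 * 0.99700450 * 0.54503786 = 1.8393


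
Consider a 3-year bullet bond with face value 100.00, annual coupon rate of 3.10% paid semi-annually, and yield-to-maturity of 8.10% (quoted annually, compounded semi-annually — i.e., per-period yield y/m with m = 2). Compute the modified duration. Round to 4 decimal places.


Coupon per period c = face * coupon_rate / m = 1.550000
Periods per year m = 2; per-period yield y/m = 0.040500
Number of cashflows N = 6
Cashflows (t years, CF_t, discount factor 1/(1+y/m)^(m*t), PV):
  t = 0.5000: CF_t = 1.550000, DF = 0.961076, PV = 1.489668
  t = 1.0000: CF_t = 1.550000, DF = 0.923668, PV = 1.431685
  t = 1.5000: CF_t = 1.550000, DF = 0.887715, PV = 1.375959
  t = 2.0000: CF_t = 1.550000, DF = 0.853162, PV = 1.322402
  t = 2.5000: CF_t = 1.550000, DF = 0.819954, PV = 1.270929
  t = 3.0000: CF_t = 101.550000, DF = 0.788039, PV = 80.025320
Price P = sum_t PV_t = 86.915963
First compute Macaulay numerator sum_t t * PV_t:
  t * PV_t at t = 0.5000: 0.744834
  t * PV_t at t = 1.0000: 1.431685
  t * PV_t at t = 1.5000: 2.063938
  t * PV_t at t = 2.0000: 2.644803
  t * PV_t at t = 2.5000: 3.177322
  t * PV_t at t = 3.0000: 240.075961
Macaulay duration D = 250.138544 / 86.915963 = 2.877936
Modified duration = D / (1 + y/m) = 2.877936 / (1 + 0.040500) = 2.765916

Answer: Modified duration = 2.7659


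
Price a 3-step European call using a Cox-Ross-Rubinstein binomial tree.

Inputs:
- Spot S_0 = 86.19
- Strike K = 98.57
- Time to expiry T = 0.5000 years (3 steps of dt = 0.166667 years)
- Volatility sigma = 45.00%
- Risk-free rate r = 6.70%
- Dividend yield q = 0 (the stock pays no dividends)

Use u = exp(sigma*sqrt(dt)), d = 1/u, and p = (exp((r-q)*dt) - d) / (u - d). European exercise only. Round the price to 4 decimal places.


dt = T/N = 0.166667
u = exp(sigma*sqrt(dt)) = 1.201669; d = 1/u = 0.832176
p = (exp((r-q)*dt) - d) / (u - d) = 0.484592
Discount per step: exp(-r*dt) = 0.988895
Stock lattice S(k, i) with i counting down-moves:
  k=0: S(0,0) = 86.1900
  k=1: S(1,0) = 103.5719; S(1,1) = 71.7252
  k=2: S(2,0) = 124.4592; S(2,1) = 86.1900; S(2,2) = 59.6880
  k=3: S(3,0) = 149.5588; S(3,1) = 103.5719; S(3,2) = 71.7252; S(3,3) = 49.6709
Terminal payoffs V(N, i) = max(S_T - K, 0):
  V(3,0) = 50.988759; V(3,1) = 5.001883; V(3,2) = 0.000000; V(3,3) = 0.000000
Backward induction: V(k, i) = exp(-r*dt) * [p * V(k+1, i) + (1-p) * V(k+1, i+1)].
  V(2,0) = exp(-r*dt) * [p*50.988759 + (1-p)*5.001883] = 26.983735
  V(2,1) = exp(-r*dt) * [p*5.001883 + (1-p)*0.000000] = 2.396955
  V(2,2) = exp(-r*dt) * [p*0.000000 + (1-p)*0.000000] = 0.000000
  V(1,0) = exp(-r*dt) * [p*26.983735 + (1-p)*2.396955] = 14.152582
  V(1,1) = exp(-r*dt) * [p*2.396955 + (1-p)*0.000000] = 1.148646
  V(0,0) = exp(-r*dt) * [p*14.152582 + (1-p)*1.148646] = 7.367514

Answer: Price = V(0,0) = 7.3675


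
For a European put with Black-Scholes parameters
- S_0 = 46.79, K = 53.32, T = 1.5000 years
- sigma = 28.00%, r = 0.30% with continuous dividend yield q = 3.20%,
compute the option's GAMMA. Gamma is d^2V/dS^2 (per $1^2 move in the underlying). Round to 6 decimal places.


Answer: Gamma = 0.022395

Derivation:
d1 = -0.3363440744; d2 = -0.6792726384
phi(d1) = 0.3770029746; exp(-qT) = 0.9531337871; exp(-rT) = 0.9955101098
Gamma = exp(-qT) * phi(d1) / (S * sigma * sqrt(T)) = 0.9531337871 * 0.3770029746 / (46.7900 * 0.2800 * 1.2247448714) = 0.022395


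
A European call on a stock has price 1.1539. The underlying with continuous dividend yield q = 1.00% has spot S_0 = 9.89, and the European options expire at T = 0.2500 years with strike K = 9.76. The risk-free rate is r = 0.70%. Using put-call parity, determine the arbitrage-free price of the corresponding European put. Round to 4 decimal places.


Put-call parity: C - P = S_0 * exp(-qT) - K * exp(-rT).
S_0 * exp(-qT) = 9.8900 * 0.99750312 = 9.86530588
K * exp(-rT) = 9.7600 * 0.99825153 = 9.74293494
P = C - S*exp(-qT) + K*exp(-rT)
P = 1.1539 - 9.86530588 + 9.74293494 = 1.0315

Answer: Put price = 1.0315


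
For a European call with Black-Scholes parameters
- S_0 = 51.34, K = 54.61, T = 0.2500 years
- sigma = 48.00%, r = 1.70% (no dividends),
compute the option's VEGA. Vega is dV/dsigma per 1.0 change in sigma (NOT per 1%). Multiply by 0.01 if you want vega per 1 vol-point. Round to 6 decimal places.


Answer: Vega = 10.167903

Derivation:
d1 = -0.1195701697; d2 = -0.3595701697
phi(d1) = 0.3961006054; exp(-qT) = 1.0000000000; exp(-rT) = 0.9957590185
Vega = S * exp(-qT) * phi(d1) * sqrt(T) = 51.3400 * 1.0000000000 * 0.3961006054 * 0.5000000000 = 10.167903


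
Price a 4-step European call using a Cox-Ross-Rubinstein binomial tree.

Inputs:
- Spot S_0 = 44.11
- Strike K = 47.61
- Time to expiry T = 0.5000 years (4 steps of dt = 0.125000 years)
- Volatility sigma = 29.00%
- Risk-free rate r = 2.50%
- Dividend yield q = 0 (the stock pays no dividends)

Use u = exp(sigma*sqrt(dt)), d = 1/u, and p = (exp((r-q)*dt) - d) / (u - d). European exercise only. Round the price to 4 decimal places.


Answer: Price = V(0,0) = 2.6183

Derivation:
dt = T/N = 0.125000
u = exp(sigma*sqrt(dt)) = 1.107971; d = 1/u = 0.902551
p = (exp((r-q)*dt) - d) / (u - d) = 0.489626
Discount per step: exp(-r*dt) = 0.996880
Stock lattice S(k, i) with i counting down-moves:
  k=0: S(0,0) = 44.1100
  k=1: S(1,0) = 48.8726; S(1,1) = 39.8115
  k=2: S(2,0) = 54.1494; S(2,1) = 44.1100; S(2,2) = 35.9319
  k=3: S(3,0) = 59.9960; S(3,1) = 48.8726; S(3,2) = 39.8115; S(3,3) = 32.4304
  k=4: S(4,0) = 66.4738; S(4,1) = 54.1494; S(4,2) = 44.1100; S(4,3) = 35.9319; S(4,4) = 29.2700
Terminal payoffs V(N, i) = max(S_T - K, 0):
  V(4,0) = 18.863837; V(4,1) = 6.539432; V(4,2) = 0.000000; V(4,3) = 0.000000; V(4,4) = 0.000000
Backward induction: V(k, i) = exp(-r*dt) * [p * V(k+1, i) + (1-p) * V(k+1, i+1)].
  V(3,0) = exp(-r*dt) * [p*18.863837 + (1-p)*6.539432] = 12.534553
  V(3,1) = exp(-r*dt) * [p*6.539432 + (1-p)*0.000000] = 3.191888
  V(3,2) = exp(-r*dt) * [p*0.000000 + (1-p)*0.000000] = 0.000000
  V(3,3) = exp(-r*dt) * [p*0.000000 + (1-p)*0.000000] = 0.000000
  V(2,0) = exp(-r*dt) * [p*12.534553 + (1-p)*3.191888] = 7.742071
  V(2,1) = exp(-r*dt) * [p*3.191888 + (1-p)*0.000000] = 1.557956
  V(2,2) = exp(-r*dt) * [p*0.000000 + (1-p)*0.000000] = 0.000000
  V(1,0) = exp(-r*dt) * [p*7.742071 + (1-p)*1.557956] = 4.571553
  V(1,1) = exp(-r*dt) * [p*1.557956 + (1-p)*0.000000] = 0.760436
  V(0,0) = exp(-r*dt) * [p*4.571553 + (1-p)*0.760436] = 2.618264


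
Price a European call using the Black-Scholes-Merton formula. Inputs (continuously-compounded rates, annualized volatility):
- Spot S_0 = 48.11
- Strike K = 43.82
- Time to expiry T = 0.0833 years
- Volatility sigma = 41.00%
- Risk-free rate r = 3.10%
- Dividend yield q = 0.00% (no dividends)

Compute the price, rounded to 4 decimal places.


d1 = (ln(S/K) + (r - q + 0.5*sigma^2) * T) / (sigma * sqrt(T)) = 0.87028362
d2 = d1 - sigma * sqrt(T) = 0.75195049
exp(-rT) = 0.99742103; exp(-qT) = 1.00000000
C = S_0 * exp(-qT) * N(d1) - K * exp(-rT) * N(d2)
N(d1) = 0.80792729; N(d2) = 0.77395958
C = 48.1100 * 1.00000000 * 0.80792729 - 43.8200 * 0.99742103 * 0.77395958 = 5.0419

Answer: Price = 5.0419


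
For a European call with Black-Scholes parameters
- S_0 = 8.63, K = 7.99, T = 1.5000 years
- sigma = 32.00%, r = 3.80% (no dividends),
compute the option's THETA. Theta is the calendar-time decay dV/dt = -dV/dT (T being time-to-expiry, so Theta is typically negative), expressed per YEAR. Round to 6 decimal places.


Answer: Theta = -0.549227

Derivation:
d1 = 0.5380042566; d2 = 0.1460858978
phi(d1) = 0.3451891252; exp(-qT) = 1.0000000000; exp(-rT) = 0.9445940694
Theta = -S*exp(-qT)*phi(d1)*sigma/(2*sqrt(T)) - r*K*exp(-rT)*N(d2) + q*S*exp(-qT)*N(d1)
N(d1) = 0.7047129451; N(d2) = 0.5580732105; sqrt(T) = 1.2247448714
Term 1 = -8.6300 * 1.0000000000 * 0.3451891252 * 0.3200 / (2 * 1.2247448714) = -0.3891725985
Term 2 = -0.0380 * 7.9900 * 0.9445940694 * 0.5580732105 = -0.1600540861
Term 3 = 0 (no dividend yield, q = 0)
Theta = -0.3891725985 + (-0.1600540861) + (0.0000000000) = -0.549227


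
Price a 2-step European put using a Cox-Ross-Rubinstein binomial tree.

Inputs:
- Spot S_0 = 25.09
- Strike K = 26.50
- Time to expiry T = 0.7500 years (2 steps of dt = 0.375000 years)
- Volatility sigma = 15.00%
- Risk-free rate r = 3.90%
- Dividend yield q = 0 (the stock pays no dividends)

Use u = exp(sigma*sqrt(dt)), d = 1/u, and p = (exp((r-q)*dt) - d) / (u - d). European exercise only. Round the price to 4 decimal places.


Answer: Price = V(0,0) = 1.7464

Derivation:
dt = T/N = 0.375000
u = exp(sigma*sqrt(dt)) = 1.096207; d = 1/u = 0.912237
p = (exp((r-q)*dt) - d) / (u - d) = 0.557133
Discount per step: exp(-r*dt) = 0.985481
Stock lattice S(k, i) with i counting down-moves:
  k=0: S(0,0) = 25.0900
  k=1: S(1,0) = 27.5038; S(1,1) = 22.8880
  k=2: S(2,0) = 30.1499; S(2,1) = 25.0900; S(2,2) = 20.8793
Terminal payoffs V(N, i) = max(K - S_T, 0):
  V(2,0) = 0.000000; V(2,1) = 1.410000; V(2,2) = 5.620713
Backward induction: V(k, i) = exp(-r*dt) * [p * V(k+1, i) + (1-p) * V(k+1, i+1)].
  V(1,0) = exp(-r*dt) * [p*0.000000 + (1-p)*1.410000] = 0.615377
  V(1,1) = exp(-r*dt) * [p*1.410000 + (1-p)*5.620713] = 3.227241
  V(0,0) = exp(-r*dt) * [p*0.615377 + (1-p)*3.227241] = 1.746357


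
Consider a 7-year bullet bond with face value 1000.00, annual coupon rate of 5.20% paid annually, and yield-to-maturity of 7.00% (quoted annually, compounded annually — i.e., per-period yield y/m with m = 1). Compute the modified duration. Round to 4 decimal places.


Coupon per period c = face * coupon_rate / m = 52.000000
Periods per year m = 1; per-period yield y/m = 0.070000
Number of cashflows N = 7
Cashflows (t years, CF_t, discount factor 1/(1+y/m)^(m*t), PV):
  t = 1.0000: CF_t = 52.000000, DF = 0.934579, PV = 48.598131
  t = 2.0000: CF_t = 52.000000, DF = 0.873439, PV = 45.418814
  t = 3.0000: CF_t = 52.000000, DF = 0.816298, PV = 42.447490
  t = 4.0000: CF_t = 52.000000, DF = 0.762895, PV = 39.670551
  t = 5.0000: CF_t = 52.000000, DF = 0.712986, PV = 37.075281
  t = 6.0000: CF_t = 52.000000, DF = 0.666342, PV = 34.649796
  t = 7.0000: CF_t = 1052.000000, DF = 0.622750, PV = 655.132728
Price P = sum_t PV_t = 902.992791
First compute Macaulay numerator sum_t t * PV_t:
  t * PV_t at t = 1.0000: 48.598131
  t * PV_t at t = 2.0000: 90.837628
  t * PV_t at t = 3.0000: 127.342469
  t * PV_t at t = 4.0000: 158.682204
  t * PV_t at t = 5.0000: 185.376407
  t * PV_t at t = 6.0000: 207.898774
  t * PV_t at t = 7.0000: 4585.929099
Macaulay duration D = 5404.664711 / 902.992791 = 5.985280
Modified duration = D / (1 + y/m) = 5.985280 / (1 + 0.070000) = 5.593720

Answer: Modified duration = 5.5937


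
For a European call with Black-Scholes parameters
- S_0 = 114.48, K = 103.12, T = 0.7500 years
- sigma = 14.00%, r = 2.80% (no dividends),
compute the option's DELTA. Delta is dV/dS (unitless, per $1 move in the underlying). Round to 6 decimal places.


Answer: Delta = 0.863413

Derivation:
d1 = 1.0957842249; d2 = 0.9745406684
phi(d1) = 0.2188628356; exp(-qT) = 1.0000000000; exp(-rT) = 0.9792189646
N(d1) = 0.8634133932
Delta = exp(-qT) * N(d1) = 1.0000000000 * 0.8634133932 = 0.863413
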